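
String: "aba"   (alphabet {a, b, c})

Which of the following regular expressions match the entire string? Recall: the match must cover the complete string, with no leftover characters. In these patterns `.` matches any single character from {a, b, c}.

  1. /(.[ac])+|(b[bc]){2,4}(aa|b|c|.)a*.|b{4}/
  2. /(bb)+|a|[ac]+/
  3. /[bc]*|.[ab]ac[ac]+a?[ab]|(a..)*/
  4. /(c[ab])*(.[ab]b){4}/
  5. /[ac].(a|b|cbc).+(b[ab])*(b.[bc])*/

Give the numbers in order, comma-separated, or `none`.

3

1 → no match
2 → no match
3 → match
4 → no match — must end with "b"
5 → no match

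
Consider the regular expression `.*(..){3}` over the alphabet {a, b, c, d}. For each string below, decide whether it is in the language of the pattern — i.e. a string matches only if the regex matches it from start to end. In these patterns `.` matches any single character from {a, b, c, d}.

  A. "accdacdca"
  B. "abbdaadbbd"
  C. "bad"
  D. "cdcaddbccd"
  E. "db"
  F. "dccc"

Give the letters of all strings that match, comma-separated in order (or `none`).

A, B, D

A → match
B → match
C → no match
D → match
E → no match
F → no match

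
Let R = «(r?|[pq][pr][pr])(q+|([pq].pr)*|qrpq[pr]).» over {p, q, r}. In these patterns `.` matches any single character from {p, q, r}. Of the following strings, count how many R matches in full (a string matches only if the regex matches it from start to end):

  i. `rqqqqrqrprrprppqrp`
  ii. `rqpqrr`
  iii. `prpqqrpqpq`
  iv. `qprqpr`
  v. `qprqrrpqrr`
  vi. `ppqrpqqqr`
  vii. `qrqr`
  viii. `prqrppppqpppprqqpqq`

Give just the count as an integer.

i → no match
ii → no match
iii → no match
iv → no match
v → no match
vi → no match
vii → no match
viii → no match
Total matched: 0

0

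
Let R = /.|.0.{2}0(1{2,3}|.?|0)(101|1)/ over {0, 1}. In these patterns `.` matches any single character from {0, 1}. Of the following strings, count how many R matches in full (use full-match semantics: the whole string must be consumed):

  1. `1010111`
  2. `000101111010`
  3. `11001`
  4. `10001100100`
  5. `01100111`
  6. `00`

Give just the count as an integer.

1 → no match
2 → no match
3 → no match
4 → no match
5 → no match
6 → no match
Total matched: 0

0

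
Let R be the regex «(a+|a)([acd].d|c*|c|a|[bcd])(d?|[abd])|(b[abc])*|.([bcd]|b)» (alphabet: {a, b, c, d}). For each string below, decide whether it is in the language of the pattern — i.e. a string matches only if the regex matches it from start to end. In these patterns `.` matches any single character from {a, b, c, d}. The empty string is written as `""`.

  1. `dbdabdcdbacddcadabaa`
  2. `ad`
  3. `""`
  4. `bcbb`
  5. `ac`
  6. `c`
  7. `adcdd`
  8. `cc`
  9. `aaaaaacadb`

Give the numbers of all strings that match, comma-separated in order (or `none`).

2, 3, 4, 5, 7, 8, 9

1 → no match
2 → match
3 → match
4 → match
5 → match
6 → no match
7 → match
8 → match
9 → match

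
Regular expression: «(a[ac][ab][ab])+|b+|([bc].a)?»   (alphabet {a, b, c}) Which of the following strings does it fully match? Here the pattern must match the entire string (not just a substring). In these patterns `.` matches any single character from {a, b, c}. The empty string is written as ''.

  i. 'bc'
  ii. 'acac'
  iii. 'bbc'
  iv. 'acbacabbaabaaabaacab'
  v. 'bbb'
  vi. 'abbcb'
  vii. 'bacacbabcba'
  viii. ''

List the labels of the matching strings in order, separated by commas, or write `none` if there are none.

i → no match
ii → no match
iii → no match
iv → no match
v → match
vi → no match
vii → no match
viii → match

v, viii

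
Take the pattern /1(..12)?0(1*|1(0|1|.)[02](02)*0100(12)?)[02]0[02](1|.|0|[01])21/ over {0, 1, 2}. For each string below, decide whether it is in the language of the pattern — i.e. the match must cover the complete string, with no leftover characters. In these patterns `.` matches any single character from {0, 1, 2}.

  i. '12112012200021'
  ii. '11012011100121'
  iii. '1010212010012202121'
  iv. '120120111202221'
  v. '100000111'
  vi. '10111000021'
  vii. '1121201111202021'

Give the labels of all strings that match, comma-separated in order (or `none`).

iv, vi, vii

i → no match
ii → no match
iii → no match
iv → match
v → no match — must end with '21'
vi → match
vii → match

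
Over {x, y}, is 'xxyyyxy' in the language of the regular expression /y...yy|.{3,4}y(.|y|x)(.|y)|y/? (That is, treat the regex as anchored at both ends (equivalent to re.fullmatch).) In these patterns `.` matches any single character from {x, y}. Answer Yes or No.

Yes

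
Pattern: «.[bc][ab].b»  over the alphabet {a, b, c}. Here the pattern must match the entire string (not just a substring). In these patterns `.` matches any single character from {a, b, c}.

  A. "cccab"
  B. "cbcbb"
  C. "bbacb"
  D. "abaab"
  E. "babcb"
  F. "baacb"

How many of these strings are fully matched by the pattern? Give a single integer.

2

A → no match
B → no match
C → match
D → match
E → no match
F → no match
Total matched: 2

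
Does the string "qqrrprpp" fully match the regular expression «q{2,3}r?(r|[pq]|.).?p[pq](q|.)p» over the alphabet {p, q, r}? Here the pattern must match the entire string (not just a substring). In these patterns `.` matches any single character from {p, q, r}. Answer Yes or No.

No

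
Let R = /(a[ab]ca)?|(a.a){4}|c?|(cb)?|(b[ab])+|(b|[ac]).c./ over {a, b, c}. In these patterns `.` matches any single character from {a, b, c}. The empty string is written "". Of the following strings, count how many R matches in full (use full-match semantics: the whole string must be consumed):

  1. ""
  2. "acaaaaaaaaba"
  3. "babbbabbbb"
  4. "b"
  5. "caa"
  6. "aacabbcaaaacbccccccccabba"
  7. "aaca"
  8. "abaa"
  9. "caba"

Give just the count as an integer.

1 → match
2 → match
3 → match
4 → no match
5 → no match
6 → no match
7 → match
8 → no match
9 → no match
Total matched: 4

4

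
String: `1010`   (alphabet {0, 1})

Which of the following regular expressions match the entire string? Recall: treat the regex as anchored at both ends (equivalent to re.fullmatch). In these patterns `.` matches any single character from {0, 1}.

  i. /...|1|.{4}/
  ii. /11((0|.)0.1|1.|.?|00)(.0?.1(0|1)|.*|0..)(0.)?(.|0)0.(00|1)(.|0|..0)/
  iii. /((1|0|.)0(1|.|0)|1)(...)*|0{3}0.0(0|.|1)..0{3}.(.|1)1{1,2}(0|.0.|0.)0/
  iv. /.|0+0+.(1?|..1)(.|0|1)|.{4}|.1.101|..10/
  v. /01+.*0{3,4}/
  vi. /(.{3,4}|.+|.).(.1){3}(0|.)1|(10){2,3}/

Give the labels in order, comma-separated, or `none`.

i → match
ii → no match — must start with `11`
iii → match
iv → match
v → no match — must start with `01`
vi → match

i, iii, iv, vi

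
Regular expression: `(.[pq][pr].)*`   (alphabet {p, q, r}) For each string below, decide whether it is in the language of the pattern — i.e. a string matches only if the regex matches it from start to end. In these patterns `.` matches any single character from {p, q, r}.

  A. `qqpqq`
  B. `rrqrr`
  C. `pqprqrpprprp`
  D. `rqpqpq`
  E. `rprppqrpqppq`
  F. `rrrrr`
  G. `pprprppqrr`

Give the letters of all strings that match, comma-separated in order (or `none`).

E

A → no match
B → no match
C → no match
D → no match
E → match
F → no match
G → no match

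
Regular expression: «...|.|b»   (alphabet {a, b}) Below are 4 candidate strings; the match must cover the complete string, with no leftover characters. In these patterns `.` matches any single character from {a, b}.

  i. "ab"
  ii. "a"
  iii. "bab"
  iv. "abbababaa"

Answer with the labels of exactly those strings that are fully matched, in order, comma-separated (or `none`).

ii, iii

i → no match
ii → match
iii → match
iv → no match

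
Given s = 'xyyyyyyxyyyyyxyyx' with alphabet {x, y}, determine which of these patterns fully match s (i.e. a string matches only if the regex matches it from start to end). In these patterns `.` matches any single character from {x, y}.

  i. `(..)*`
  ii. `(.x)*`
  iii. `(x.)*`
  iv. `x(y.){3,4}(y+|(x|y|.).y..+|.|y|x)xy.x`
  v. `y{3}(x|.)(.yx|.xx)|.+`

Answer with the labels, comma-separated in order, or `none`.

iv, v

i → no match
ii → no match
iii → no match
iv → match
v → match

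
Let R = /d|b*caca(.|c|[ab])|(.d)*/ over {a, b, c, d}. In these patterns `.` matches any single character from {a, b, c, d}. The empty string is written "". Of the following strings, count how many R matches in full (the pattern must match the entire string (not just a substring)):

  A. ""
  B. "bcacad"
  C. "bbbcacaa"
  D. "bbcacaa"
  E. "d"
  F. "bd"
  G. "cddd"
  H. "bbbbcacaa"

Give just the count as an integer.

A → match
B → match
C → match
D → match
E → match
F → match
G → match
H → match
Total matched: 8

8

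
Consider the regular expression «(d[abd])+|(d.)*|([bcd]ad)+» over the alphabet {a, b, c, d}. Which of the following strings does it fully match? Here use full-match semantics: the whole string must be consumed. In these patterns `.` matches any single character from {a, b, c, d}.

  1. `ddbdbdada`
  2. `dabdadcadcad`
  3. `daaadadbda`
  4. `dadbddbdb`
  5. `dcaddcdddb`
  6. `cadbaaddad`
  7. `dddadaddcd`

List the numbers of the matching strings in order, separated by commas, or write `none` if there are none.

none

1 → no match
2 → no match
3 → no match
4 → no match
5 → no match
6 → no match
7 → no match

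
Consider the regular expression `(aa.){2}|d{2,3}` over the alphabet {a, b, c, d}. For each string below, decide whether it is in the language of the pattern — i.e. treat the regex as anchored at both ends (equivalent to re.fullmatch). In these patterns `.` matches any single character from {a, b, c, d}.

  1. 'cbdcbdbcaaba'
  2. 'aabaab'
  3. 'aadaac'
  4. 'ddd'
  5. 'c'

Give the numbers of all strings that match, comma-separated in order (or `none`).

1. 'cbdcbdbcaaba' → no match
2. 'aabaab' → match
3. 'aadaac' → match
4. 'ddd' → match
5. 'c' → no match

2, 3, 4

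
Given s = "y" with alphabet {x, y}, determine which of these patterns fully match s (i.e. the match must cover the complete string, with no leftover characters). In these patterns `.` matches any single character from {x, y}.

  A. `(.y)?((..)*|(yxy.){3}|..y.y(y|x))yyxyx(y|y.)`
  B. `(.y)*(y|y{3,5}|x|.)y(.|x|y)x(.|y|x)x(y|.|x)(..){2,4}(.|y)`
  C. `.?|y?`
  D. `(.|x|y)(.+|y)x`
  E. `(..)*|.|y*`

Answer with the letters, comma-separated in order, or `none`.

A → no match
B → no match
C → match
D → no match — must end with "x"
E → match

C, E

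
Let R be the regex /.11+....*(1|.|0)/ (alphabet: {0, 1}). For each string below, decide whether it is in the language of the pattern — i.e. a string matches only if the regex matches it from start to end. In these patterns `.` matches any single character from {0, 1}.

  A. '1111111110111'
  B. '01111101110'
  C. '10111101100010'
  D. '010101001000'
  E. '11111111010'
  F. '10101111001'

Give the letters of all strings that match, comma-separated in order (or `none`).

A → match
B → match
C → no match
D → no match
E → match
F → no match

A, B, E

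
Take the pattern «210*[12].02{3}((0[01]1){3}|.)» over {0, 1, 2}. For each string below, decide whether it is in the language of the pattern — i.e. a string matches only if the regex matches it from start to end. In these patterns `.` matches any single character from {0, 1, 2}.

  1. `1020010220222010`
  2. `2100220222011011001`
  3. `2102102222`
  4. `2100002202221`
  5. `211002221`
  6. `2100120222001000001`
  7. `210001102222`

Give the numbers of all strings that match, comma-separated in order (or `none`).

2, 3, 4, 5, 7

1 → no match — must start with `21`
2 → match
3. `2102102222` → match
4 → match
5. `211002221` → match
6 → no match
7. `210001102222` → match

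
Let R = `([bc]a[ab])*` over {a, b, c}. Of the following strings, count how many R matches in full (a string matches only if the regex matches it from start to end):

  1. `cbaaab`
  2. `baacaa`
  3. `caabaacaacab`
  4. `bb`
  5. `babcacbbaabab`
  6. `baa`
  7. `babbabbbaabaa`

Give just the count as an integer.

3

1 → no match
2 → match
3 → match
4 → no match
5 → no match
6 → match
7 → no match
Total matched: 3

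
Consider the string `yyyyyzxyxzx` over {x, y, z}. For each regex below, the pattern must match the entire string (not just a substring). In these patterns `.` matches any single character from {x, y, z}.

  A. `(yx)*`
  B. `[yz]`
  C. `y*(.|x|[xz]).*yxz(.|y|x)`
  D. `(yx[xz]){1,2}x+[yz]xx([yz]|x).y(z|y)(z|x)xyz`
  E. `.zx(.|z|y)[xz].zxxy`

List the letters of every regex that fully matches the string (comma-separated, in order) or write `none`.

A → no match
B → no match
C → match
D → no match — must start with `yx`
E → no match — must end with `zxxy`

C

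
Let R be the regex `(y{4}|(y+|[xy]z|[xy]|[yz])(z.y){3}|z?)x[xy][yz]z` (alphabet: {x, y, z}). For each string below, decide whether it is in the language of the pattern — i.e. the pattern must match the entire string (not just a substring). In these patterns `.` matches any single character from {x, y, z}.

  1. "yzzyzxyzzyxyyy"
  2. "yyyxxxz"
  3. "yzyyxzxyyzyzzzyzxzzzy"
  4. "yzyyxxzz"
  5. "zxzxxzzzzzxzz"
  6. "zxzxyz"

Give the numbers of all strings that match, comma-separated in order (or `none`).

1 → no match — must end with "z"
2 → no match
3 → no match — must end with "z"
4 → no match
5 → no match
6 → no match

none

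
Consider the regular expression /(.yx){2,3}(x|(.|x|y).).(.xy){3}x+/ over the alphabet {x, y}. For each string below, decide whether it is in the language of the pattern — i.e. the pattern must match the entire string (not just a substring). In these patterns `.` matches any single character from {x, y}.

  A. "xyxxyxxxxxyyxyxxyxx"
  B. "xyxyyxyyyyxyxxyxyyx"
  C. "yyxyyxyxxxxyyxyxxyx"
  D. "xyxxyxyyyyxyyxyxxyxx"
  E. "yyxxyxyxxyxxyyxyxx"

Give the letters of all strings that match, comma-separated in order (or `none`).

A → match
B → no match
C → match
D → match
E → no match

A, C, D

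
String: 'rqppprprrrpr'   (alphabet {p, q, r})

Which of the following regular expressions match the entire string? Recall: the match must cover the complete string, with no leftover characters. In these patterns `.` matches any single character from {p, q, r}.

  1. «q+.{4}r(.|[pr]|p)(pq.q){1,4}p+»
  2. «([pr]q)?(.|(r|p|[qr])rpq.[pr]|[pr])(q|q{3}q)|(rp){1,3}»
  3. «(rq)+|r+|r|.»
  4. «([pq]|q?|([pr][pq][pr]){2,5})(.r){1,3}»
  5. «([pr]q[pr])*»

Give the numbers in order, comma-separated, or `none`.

1 → no match — must start with 'q'
2 → no match
3 → no match
4 → match
5 → no match

4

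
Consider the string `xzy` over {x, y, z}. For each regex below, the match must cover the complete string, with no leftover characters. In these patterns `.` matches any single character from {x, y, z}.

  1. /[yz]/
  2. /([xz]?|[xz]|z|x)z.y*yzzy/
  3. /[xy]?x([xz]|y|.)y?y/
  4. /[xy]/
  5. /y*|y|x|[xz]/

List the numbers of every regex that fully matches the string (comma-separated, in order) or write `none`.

1 → no match
2 → no match — must end with `yzzy`
3 → match
4 → no match
5 → no match

3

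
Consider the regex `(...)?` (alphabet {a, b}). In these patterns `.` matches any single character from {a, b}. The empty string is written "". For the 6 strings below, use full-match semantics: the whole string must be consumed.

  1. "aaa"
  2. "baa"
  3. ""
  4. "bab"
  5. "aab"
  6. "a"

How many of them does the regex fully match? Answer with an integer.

5

1. "aaa" → match
2. "baa" → match
3. "" → match
4. "bab" → match
5. "aab" → match
6. "a" → no match
Total matched: 5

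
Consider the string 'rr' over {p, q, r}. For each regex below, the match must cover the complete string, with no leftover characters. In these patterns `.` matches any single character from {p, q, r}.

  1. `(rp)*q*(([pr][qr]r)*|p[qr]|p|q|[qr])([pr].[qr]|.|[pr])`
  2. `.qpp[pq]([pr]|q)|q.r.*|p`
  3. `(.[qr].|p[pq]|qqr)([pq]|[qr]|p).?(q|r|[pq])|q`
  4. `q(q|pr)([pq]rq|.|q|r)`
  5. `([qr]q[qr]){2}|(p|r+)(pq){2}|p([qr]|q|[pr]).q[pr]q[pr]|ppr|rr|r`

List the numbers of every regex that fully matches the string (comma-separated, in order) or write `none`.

1 → match
2 → no match
3 → no match
4 → no match — must start with 'q'
5 → match

1, 5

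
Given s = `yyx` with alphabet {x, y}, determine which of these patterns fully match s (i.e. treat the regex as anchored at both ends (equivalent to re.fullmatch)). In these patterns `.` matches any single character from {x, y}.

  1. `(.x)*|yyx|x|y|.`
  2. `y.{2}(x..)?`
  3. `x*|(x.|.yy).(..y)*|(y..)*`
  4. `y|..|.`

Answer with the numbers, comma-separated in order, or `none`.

1 → match
2 → match
3 → match
4 → no match

1, 2, 3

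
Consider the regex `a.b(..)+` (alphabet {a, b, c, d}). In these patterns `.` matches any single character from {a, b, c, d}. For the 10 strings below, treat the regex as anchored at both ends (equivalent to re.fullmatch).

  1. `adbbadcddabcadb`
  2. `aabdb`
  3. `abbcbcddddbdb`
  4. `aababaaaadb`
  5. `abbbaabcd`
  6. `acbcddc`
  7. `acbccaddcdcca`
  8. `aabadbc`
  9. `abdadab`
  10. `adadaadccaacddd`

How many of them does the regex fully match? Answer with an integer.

1 → match
2 → match
3 → match
4 → match
5 → match
6 → match
7 → match
8 → match
9 → no match
10 → no match
Total matched: 8

8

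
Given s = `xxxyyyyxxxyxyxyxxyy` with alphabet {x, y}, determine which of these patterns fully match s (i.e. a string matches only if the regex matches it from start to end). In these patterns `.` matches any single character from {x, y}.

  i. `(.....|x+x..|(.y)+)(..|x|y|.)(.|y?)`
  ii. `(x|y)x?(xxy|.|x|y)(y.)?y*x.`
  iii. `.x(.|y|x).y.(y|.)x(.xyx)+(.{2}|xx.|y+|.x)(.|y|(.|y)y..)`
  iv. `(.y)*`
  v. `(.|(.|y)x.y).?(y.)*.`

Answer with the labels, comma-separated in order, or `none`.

i → no match
ii → no match
iii → match
iv → no match
v → no match

iii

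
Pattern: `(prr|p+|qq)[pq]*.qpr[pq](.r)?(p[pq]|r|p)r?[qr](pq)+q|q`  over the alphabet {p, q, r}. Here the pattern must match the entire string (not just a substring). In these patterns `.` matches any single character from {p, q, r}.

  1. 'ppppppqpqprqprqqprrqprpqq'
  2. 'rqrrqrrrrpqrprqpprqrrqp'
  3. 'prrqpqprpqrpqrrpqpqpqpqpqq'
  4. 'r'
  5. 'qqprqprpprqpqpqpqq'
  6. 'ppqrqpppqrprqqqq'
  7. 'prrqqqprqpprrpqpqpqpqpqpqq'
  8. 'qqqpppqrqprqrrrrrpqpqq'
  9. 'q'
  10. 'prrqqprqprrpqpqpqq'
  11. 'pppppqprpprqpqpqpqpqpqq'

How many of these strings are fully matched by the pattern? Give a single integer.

7

1 → no match
2 → no match
3 → match
4 → no match
5 → match
6 → no match
7 → match
8 → match
9 → match
10 → match
11 → match
Total matched: 7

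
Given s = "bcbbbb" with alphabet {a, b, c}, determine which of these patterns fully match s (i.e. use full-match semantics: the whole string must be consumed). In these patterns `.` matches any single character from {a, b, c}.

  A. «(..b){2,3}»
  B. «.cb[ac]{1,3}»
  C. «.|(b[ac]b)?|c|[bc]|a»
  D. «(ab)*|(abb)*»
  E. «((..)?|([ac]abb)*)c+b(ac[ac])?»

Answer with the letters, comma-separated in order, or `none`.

A

A → match
B → no match
C → no match
D → no match
E → no match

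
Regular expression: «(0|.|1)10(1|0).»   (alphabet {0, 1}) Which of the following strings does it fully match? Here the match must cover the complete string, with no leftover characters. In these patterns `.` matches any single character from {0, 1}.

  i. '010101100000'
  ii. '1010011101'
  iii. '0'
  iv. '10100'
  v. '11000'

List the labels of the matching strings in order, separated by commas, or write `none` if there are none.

i. '010101100000' → no match
ii. '1010011101' → no match
iii. '0' → no match
iv. '10100' → no match
v. '11000' → match

v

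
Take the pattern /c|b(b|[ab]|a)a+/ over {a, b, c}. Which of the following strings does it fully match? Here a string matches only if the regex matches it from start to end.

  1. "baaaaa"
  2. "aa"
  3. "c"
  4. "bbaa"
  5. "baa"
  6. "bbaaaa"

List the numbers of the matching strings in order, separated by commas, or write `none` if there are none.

1, 3, 4, 5, 6

1 → match
2 → no match
3 → match
4 → match
5 → match
6 → match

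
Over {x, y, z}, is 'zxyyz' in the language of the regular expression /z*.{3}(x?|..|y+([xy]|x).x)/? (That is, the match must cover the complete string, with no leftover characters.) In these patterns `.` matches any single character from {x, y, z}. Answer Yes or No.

Yes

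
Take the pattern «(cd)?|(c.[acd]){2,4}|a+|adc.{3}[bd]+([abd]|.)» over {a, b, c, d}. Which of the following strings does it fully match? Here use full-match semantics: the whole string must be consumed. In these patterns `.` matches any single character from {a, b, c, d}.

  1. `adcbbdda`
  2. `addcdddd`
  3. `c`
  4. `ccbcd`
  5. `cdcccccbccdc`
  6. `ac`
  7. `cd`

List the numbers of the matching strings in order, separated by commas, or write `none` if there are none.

1, 5, 7

1 → match
2 → no match
3 → no match
4 → no match
5 → match
6 → no match
7 → match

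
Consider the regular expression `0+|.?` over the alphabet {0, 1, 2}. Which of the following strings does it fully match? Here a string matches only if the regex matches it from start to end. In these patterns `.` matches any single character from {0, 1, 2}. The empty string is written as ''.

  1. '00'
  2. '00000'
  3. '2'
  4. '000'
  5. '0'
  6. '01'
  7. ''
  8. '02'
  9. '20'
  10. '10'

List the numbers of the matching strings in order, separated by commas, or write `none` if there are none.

1. '00' → match
2. '00000' → match
3. '2' → match
4. '000' → match
5. '0' → match
6. '01' → no match
7. '' → match
8. '02' → no match
9. '20' → no match
10. '10' → no match

1, 2, 3, 4, 5, 7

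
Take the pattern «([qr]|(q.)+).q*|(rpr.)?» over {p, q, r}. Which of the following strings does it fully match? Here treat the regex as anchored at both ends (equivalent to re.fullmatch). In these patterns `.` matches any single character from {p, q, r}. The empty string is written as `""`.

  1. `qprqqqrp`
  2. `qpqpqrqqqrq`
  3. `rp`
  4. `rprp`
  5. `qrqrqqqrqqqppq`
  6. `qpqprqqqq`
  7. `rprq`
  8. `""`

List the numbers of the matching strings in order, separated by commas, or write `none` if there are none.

2, 3, 4, 5, 6, 7, 8

1. `qprqqqrp` → no match
2. `qpqpqrqqqrq` → match
3. `rp` → match
4. `rprp` → match
5 → match
6. `qpqprqqqq` → match
7. `rprq` → match
8. `""` → match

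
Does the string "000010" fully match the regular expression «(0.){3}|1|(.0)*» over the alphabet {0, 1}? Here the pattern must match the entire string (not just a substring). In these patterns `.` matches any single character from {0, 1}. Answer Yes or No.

Yes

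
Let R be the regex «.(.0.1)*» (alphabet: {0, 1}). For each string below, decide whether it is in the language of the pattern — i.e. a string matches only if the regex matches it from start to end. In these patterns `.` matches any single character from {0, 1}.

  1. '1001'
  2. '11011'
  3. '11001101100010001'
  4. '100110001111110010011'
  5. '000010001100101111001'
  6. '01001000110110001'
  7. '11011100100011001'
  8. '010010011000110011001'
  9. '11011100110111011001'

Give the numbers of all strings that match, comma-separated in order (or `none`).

1 → no match
2 → match
3 → match
4 → no match
5 → no match
6 → match
7 → match
8 → match
9 → no match

2, 3, 6, 7, 8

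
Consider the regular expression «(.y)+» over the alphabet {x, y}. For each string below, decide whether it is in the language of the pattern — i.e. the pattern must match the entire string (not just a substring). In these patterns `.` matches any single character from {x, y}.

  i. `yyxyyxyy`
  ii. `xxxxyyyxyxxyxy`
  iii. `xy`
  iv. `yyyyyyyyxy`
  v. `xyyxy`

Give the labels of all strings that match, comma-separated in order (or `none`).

iii, iv

i → no match
ii → no match
iii → match
iv → match
v → no match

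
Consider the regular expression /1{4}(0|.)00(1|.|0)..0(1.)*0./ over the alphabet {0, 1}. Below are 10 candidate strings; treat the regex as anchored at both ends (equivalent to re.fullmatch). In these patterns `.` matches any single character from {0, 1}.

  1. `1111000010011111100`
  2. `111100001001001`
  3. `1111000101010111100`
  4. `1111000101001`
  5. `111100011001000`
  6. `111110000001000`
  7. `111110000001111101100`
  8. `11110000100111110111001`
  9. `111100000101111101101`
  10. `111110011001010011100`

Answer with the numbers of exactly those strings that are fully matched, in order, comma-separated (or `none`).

1, 2, 3, 4, 5, 6, 7, 8, 9

1 → match
2 → match
3 → match
4 → match
5 → match
6 → match
7 → match
8 → match
9 → match
10 → no match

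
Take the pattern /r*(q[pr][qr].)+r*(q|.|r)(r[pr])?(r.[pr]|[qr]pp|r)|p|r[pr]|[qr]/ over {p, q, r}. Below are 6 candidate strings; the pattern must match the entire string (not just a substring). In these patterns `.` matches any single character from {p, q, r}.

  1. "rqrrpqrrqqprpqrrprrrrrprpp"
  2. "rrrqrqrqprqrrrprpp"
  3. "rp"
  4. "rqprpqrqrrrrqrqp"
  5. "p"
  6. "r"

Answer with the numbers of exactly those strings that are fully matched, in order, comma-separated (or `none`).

1 → match
2 → match
3 → match
4 → match
5 → match
6 → match

1, 2, 3, 4, 5, 6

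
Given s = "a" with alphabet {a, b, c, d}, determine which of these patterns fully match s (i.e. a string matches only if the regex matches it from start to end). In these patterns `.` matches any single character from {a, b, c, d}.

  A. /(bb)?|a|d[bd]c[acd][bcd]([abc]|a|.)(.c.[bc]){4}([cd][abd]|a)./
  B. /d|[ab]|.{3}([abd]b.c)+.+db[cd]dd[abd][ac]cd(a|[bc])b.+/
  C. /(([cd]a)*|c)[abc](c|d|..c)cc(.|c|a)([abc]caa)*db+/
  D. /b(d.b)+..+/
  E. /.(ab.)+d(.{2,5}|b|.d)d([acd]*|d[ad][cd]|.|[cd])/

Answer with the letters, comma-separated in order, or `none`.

A → match
B → match
C → no match — must end with "b"
D → no match — must start with "bd"
E → no match

A, B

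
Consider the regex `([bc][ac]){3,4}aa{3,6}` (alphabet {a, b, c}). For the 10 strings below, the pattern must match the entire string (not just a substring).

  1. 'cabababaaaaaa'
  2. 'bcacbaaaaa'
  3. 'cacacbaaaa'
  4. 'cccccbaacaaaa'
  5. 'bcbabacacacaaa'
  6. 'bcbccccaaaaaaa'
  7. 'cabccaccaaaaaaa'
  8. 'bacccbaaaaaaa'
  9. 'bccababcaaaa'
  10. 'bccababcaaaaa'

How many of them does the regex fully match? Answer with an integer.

1 → match
2 → no match
3 → no match
4 → no match
5 → no match
6 → match
7 → match
8 → no match
9 → match
10 → match
Total matched: 5

5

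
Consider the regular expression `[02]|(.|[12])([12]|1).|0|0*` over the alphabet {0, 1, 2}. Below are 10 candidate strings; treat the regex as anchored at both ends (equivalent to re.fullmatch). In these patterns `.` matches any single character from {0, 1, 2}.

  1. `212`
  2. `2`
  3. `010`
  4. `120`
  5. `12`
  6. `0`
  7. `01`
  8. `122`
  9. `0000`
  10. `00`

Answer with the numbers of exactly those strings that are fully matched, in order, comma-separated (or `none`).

1. `212` → match
2. `2` → match
3. `010` → match
4. `120` → match
5. `12` → no match
6. `0` → match
7. `01` → no match
8. `122` → match
9. `0000` → match
10. `00` → match

1, 2, 3, 4, 6, 8, 9, 10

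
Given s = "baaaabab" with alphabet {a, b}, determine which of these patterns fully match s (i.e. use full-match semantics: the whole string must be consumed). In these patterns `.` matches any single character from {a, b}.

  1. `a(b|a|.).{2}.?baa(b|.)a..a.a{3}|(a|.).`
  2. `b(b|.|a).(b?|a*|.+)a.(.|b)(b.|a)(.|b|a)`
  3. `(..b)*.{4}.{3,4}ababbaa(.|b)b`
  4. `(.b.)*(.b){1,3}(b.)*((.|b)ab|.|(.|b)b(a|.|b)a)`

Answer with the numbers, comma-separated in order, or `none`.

1 → no match
2 → match
3 → no match
4 → no match

2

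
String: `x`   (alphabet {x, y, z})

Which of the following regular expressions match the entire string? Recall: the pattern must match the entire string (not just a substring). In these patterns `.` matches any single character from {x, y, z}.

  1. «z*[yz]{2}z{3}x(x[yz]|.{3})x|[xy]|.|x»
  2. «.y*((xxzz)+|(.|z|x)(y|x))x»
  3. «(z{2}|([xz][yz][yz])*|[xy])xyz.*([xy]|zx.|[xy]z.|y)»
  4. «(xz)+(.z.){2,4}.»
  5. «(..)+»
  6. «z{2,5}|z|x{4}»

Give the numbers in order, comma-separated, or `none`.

1

1 → match
2 → no match
3 → no match
4 → no match — must start with `xz`
5 → no match
6 → no match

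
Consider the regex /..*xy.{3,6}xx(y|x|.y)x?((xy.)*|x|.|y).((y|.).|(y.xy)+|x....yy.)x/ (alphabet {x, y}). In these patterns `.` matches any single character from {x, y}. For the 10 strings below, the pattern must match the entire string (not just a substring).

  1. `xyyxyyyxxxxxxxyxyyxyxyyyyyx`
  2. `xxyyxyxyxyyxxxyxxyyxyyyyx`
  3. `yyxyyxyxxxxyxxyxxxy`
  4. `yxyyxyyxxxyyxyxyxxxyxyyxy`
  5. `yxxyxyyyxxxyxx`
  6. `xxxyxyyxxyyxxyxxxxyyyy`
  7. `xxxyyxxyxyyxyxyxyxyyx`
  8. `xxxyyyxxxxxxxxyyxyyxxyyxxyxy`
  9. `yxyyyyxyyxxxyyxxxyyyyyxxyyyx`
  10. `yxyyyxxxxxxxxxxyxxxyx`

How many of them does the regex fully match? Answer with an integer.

1 → match
2 → match
3 → no match — must end with `x`
4 → no match — must end with `x`
5 → no match
6 → no match — must end with `x`
7 → no match
8 → no match — must end with `x`
9 → no match
10 → no match
Total matched: 2

2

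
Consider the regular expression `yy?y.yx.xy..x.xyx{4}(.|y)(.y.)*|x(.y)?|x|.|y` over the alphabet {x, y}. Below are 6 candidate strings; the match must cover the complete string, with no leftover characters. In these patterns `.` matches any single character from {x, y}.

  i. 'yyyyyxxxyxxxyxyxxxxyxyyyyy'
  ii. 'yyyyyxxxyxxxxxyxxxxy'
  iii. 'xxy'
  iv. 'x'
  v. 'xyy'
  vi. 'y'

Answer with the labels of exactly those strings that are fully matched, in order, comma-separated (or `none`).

i, ii, iii, iv, v, vi

i → match
ii → match
iii → match
iv → match
v → match
vi → match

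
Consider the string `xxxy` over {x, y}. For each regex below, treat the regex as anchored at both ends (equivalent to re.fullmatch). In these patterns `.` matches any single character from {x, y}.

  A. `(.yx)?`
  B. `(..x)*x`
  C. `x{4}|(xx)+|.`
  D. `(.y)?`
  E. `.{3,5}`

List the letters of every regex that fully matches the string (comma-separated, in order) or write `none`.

A → no match
B → no match — must end with `x`
C → no match
D → no match
E → match

E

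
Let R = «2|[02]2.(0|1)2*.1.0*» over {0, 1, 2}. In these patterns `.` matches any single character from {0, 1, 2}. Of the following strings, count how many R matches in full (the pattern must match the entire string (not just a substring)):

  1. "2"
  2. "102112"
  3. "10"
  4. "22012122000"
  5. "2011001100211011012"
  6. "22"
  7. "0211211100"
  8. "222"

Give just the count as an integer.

2

1 → match
2 → no match
3 → no match
4 → no match
5 → no match
6 → no match
7 → match
8 → no match
Total matched: 2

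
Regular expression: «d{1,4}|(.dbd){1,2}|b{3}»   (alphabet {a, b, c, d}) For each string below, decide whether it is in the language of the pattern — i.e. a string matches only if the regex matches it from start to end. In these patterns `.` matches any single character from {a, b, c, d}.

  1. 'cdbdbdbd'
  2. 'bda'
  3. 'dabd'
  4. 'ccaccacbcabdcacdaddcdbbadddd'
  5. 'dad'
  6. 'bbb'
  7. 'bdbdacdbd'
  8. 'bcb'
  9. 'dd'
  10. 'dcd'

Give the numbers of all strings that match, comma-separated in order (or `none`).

1, 6, 9

1. 'cdbdbdbd' → match
2. 'bda' → no match
3. 'dabd' → no match
4 → no match
5. 'dad' → no match
6. 'bbb' → match
7. 'bdbdacdbd' → no match
8. 'bcb' → no match
9. 'dd' → match
10. 'dcd' → no match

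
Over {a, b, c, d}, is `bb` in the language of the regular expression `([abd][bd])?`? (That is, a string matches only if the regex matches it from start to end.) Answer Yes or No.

Yes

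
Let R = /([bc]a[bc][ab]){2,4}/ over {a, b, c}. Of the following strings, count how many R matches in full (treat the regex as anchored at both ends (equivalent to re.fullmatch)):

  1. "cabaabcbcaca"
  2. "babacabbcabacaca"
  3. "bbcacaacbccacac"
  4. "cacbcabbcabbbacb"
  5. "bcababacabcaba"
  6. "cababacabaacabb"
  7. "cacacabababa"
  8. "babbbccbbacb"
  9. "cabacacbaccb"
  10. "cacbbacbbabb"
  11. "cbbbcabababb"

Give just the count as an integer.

1 → no match
2 → match
3 → no match
4 → match
5 → no match
6 → no match
7 → match
8 → no match
9 → no match
10 → match
11 → no match
Total matched: 4

4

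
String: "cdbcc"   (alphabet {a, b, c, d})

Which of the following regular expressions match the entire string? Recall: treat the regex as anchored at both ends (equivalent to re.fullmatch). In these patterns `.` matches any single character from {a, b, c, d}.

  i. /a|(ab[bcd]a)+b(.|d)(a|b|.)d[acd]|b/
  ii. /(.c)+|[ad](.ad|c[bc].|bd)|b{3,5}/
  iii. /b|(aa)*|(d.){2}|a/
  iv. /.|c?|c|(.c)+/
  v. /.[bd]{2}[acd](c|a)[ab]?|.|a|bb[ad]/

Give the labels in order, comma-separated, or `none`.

v

i → no match
ii → no match
iii → no match
iv → no match
v → match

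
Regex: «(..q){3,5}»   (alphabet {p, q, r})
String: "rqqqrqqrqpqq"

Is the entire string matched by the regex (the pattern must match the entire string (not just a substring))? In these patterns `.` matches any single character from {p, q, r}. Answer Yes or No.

Yes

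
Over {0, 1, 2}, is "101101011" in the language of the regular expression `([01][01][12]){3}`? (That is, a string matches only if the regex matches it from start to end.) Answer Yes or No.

Yes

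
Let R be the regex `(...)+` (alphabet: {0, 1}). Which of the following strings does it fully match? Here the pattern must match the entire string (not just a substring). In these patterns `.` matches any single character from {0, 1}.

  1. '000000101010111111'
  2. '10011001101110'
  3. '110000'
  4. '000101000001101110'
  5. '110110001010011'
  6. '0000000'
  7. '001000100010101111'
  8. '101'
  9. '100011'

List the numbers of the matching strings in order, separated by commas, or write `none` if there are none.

1, 3, 4, 5, 7, 8, 9

1 → match
2 → no match
3 → match
4 → match
5 → match
6 → no match
7 → match
8 → match
9 → match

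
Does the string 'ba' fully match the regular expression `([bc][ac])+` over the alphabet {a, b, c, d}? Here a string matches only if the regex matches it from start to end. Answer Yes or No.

Yes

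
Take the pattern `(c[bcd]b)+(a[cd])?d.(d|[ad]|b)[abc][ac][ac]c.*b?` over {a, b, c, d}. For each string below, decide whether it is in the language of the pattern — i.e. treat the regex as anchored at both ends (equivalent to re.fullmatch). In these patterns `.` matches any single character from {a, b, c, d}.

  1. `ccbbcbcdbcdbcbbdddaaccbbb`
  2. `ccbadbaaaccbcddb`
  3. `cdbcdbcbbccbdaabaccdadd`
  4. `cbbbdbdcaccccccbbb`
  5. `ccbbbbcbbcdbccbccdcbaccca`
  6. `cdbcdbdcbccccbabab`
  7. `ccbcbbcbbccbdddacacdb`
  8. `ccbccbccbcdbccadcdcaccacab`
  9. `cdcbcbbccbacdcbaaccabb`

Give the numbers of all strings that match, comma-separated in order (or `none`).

3, 6, 7

1 → no match
2 → no match
3 → match
4 → no match
5 → no match
6 → match
7 → match
8 → no match
9 → no match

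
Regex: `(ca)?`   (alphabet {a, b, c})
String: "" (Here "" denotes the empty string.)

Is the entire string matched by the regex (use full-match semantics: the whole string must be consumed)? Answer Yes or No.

Yes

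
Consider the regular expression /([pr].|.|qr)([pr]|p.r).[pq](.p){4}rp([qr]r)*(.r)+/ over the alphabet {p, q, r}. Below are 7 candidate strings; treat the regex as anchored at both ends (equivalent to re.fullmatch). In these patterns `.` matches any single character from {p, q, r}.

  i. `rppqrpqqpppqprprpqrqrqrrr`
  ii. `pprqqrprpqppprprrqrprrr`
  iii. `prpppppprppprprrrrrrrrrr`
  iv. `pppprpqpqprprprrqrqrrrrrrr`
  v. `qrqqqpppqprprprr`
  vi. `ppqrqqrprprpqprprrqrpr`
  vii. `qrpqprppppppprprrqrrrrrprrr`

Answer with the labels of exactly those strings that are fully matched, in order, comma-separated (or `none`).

i, ii, iii, iv, v, vi, vii

i → match
ii → match
iii → match
iv → match
v → match
vi → match
vii → match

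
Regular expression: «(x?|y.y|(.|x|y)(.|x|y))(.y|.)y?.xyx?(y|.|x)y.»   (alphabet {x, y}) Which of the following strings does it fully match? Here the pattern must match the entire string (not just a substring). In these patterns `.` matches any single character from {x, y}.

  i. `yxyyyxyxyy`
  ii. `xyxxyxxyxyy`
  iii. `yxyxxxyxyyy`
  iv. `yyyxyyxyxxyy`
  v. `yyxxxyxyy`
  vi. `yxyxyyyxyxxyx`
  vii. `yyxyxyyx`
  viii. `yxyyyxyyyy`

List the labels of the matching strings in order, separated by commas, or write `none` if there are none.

i, iii, iv, v, vi, vii, viii

i. `yxyyyxyxyy` → match
ii. `xyxxyxxyxyy` → no match
iii. `yxyxxxyxyyy` → match
iv. `yyyxyyxyxxyy` → match
v. `yyxxxyxyy` → match
vi → match
vii. `yyxyxyyx` → match
viii. `yxyyyxyyyy` → match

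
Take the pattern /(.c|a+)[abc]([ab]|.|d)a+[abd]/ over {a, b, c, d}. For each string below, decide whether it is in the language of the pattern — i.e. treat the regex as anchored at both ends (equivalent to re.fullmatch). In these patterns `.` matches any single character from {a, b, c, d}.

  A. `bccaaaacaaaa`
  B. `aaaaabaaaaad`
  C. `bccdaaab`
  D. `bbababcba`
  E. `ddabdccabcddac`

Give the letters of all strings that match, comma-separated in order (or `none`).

B, C

A → no match
B → match
C → match
D → no match
E → no match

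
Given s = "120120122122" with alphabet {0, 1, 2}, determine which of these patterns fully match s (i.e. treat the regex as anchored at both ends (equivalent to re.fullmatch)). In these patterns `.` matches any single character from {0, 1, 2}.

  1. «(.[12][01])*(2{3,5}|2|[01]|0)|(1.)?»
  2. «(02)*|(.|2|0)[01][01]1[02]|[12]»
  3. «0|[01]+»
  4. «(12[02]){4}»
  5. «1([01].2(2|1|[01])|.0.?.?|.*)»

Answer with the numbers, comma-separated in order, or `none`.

4, 5

1 → no match
2 → no match
3 → no match
4 → match
5 → match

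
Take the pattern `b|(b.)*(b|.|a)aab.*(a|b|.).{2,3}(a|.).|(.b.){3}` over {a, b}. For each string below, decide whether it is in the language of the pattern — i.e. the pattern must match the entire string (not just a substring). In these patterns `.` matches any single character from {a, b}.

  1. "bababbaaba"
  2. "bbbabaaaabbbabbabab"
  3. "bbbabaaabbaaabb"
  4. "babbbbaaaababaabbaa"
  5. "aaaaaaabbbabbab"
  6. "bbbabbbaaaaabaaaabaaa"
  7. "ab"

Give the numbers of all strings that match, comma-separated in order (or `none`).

2

1 → no match
2 → match
3 → no match
4 → no match
5 → no match
6 → no match
7 → no match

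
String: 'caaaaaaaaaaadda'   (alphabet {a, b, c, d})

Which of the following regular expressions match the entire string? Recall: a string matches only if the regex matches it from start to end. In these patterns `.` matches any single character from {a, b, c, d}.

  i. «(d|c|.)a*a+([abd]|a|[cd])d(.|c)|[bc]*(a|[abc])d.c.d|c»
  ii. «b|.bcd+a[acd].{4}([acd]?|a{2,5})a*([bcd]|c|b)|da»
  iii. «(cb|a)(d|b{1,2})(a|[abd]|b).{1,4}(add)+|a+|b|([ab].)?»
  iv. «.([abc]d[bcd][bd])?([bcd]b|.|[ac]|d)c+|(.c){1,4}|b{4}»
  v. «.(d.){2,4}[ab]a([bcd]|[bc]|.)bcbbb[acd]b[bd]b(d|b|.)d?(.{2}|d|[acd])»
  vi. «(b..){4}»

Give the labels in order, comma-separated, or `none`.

i → match
ii → no match
iii → no match
iv → no match
v → no match
vi → no match — must start with 'b'

i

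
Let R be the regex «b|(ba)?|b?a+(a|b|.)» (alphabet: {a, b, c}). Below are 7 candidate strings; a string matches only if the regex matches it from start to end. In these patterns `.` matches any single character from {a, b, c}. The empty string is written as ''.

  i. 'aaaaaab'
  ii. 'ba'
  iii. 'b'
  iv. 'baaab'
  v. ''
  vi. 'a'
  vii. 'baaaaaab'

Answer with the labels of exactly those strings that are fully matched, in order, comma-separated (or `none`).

i. 'aaaaaab' → match
ii. 'ba' → match
iii. 'b' → match
iv. 'baaab' → match
v. '' → match
vi. 'a' → no match
vii. 'baaaaaab' → match

i, ii, iii, iv, v, vii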